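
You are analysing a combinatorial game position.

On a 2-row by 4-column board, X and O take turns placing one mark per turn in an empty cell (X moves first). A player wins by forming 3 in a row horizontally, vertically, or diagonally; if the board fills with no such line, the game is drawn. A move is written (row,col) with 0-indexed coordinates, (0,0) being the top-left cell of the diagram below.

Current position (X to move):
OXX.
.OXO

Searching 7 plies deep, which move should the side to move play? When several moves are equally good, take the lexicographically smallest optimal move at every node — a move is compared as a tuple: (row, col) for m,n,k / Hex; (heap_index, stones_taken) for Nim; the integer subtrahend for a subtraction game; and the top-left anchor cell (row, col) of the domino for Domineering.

ply 1, X at OXX./.OXO | (0,3)=+1→OXXX/.OXO*; (1,0)=+0→OXX./XOXO
ply 2: OXXX/.OXO is terminal -1 (O); from OXX./.OXO depth 7

X's best at [OXX./.OXO]: (0,3)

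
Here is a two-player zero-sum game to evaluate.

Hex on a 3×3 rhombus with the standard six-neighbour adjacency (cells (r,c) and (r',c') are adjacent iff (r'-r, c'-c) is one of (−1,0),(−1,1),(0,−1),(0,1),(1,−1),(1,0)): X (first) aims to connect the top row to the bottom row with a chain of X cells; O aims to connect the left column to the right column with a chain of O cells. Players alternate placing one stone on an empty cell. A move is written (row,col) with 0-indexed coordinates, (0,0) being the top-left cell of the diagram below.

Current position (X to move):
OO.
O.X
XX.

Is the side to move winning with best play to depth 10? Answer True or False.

X winning at [OO./O.X/XX.]: True

[OO./O.X/XX.] X move#1: (0,2):+1/OOX/O.X/XX.*, (1,1):-1/OO./OXX/XX., (2,2):-1/OO./O.X/XXX
[OOX/O.X/XX.] end (terminal -1, O#2); searched OO./O.X/XX. to 10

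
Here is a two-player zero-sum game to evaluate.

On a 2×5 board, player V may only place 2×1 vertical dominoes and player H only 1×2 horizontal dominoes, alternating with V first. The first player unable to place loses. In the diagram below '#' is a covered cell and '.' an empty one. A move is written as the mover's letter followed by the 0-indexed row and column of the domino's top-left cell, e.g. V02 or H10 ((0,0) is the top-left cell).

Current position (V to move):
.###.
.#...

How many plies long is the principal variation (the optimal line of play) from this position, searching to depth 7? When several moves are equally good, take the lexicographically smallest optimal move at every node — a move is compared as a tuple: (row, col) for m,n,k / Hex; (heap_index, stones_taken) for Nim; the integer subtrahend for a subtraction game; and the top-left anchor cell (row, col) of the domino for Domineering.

ply 1, V at .###./.#... | V00=-1→####./##...; V04=+1→.####/.#..#*
ply 2, H at .####/.#..# | H12=-1→.####/.####*
ply 3, V at .####/.#### | V00=+1→#####/#####*
ply 4: #####/##### is terminal -1 (H); from .###./.#... depth 7

PV length from [.###./.#...]: 3 plies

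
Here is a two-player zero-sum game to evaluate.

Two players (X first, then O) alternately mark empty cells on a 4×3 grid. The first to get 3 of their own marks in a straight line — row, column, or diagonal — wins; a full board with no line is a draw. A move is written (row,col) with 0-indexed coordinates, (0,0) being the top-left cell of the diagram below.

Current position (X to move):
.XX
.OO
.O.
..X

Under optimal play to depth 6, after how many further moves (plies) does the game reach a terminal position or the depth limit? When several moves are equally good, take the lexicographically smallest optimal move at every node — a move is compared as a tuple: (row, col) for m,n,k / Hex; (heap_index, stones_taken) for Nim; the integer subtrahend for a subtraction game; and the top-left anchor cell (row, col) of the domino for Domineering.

PV length from [.XX/.OO/.O./..X]: 1 ply

p1 X@[.XX/.OO/.O./..X]: (0,0)[XXX/.OO/.O./..X]+1* (1,0)[.XX/XOO/.O./..X]-1 (2,0)[.XX/.OO/XO./..X]-1 (2,2)[.XX/.OO/.OX/..X]-1 (3,0)[.XX/.OO/.O./X.X]-1 (3,1)[.XX/.OO/.O./.XX]-1
p2 O@[XXX/.OO/.O./..X] terminal -1; root [.XX/.OO/.O./..X] d6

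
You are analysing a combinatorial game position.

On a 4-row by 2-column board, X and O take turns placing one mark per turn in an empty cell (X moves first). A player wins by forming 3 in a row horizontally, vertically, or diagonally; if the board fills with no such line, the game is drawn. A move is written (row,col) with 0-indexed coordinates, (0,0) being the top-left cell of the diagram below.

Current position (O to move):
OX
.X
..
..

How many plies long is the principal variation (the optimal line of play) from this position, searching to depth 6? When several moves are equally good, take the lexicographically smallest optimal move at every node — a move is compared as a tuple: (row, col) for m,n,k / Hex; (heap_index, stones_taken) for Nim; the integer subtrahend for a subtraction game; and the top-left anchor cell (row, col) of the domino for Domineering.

PV length from [OX/.X/../..]: 5 plies

p1 O@[OX/.X/../..]: (1,0)[OX/OX/../..]-1 (2,0)[OX/.X/O./..]-1 (2,1)[OX/.X/.O/..]+0* (3,0)[OX/.X/../O.]-1 (3,1)[OX/.X/../.O]-1
p2 X@[OX/.X/.O/..]: (1,0)[OX/XX/.O/..]+0* (2,0)[OX/.X/XO/..]+0 (3,0)[OX/.X/.O/X.]+0 (3,1)[OX/.X/.O/.X]+0
p3 O@[OX/XX/.O/..]: (2,0)[OX/XX/OO/..]+0* (3,0)[OX/XX/.O/O.]+0 (3,1)[OX/XX/.O/.O]+0
p4 X@[OX/XX/OO/..]: (3,0)[OX/XX/OO/X.]+0* (3,1)[OX/XX/OO/.X]+0
p5 O@[OX/XX/OO/X.]: (3,1)[OX/XX/OO/XO]+0*
p6 X@[OX/XX/OO/XO] terminal +0; root [OX/.X/../..] d6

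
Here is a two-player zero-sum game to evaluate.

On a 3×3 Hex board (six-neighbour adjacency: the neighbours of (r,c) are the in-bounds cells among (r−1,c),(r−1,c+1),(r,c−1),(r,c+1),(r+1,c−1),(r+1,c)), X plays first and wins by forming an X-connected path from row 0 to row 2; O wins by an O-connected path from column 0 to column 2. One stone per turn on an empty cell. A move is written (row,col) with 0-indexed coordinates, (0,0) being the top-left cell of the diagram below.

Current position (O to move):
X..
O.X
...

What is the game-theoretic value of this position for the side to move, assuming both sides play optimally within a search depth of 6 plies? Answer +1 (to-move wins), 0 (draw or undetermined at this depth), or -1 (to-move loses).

p1 O@[X../O.X/...]: (0,1)[XO./O.X/...]-1 (0,2)[X.O/O.X/...]+1* (1,1)[X../OOX/...]-1 (2,0)[X../O.X/O..]-1 (2,1)[X../O.X/.O.]-1 (2,2)[X../O.X/..O]-1
p2 X@[X.O/O.X/...]: (0,1)[XXO/O.X/...]-1* (1,1)[X.O/OXX/...]-1 (2,0)[X.O/O.X/X..]-1 (2,1)[X.O/O.X/.X.]-1 (2,2)[X.O/O.X/..X]-1
p3 O@[XXO/O.X/...]: (1,1)[XXO/OOX/...]+1* (2,0)[XXO/O.X/O..]-1 (2,1)[XXO/O.X/.O.]-1 (2,2)[XXO/O.X/..O]-1
p4 X@[XXO/OOX/...] terminal -1; root [X../O.X/...] d6

value(X../O.X/..., O) = +1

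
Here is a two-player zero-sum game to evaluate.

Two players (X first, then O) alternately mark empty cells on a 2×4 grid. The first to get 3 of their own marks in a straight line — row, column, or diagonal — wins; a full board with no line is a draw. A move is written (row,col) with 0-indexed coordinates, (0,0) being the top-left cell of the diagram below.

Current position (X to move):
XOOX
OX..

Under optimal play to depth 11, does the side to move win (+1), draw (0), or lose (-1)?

value(XOOX/OX.., X) = 0

[XOOX/OX..] X move#1: (1,2):+0/XOOX/OXX.*, (1,3):+0/XOOX/OX.X
[XOOX/OXX.] O move#2: (1,3):+0/XOOX/OXXO*
[XOOX/OXXO] end (terminal +0, X#3); searched XOOX/OX.. to 11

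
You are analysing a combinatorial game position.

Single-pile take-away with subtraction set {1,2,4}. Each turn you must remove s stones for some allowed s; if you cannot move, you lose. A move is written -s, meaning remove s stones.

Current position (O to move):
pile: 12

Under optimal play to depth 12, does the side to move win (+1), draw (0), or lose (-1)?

ply 1, O at 12 | -1=-1→11*; -2=-1→10; -4=-1→8
ply 2, X at 11 | -1=-1→10; -2=+1→9*; -4=-1→7
ply 3, O at 9 | -1=-1→8*; -2=-1→7; -4=-1→5
ply 4, X at 8 | -1=-1→7; -2=+1→6*; -4=-1→4
ply 5, O at 6 | -1=-1→5*; -2=-1→4; -4=-1→2
ply 6, X at 5 | -1=-1→4; -2=+1→3*; -4=-1→1
ply 7, O at 3 | -1=-1→2*; -2=-1→1
ply 8, X at 2 | -1=-1→1; -2=+1→0*
ply 9: 0 is terminal -1 (O); from 12 depth 12

value(12, O) = -1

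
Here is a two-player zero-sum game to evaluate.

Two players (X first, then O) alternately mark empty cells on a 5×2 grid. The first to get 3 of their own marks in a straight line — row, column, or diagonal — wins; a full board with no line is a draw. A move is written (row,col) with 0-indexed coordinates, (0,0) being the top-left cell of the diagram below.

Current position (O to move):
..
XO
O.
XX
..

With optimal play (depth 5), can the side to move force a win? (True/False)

p1 O@[../XO/O./XX/..]: (0,0)[O./XO/O./XX/..]+0* (0,1)[.O/XO/O./XX/..]+0 (2,1)[../XO/OO/XX/..]+0 (4,0)[../XO/O./XX/O.]+0 (4,1)[../XO/O./XX/.O]+0
p2 X@[O./XO/O./XX/..]: (0,1)[OX/XO/O./XX/..]+0* (2,1)[O./XO/OX/XX/..]+0 (4,0)[O./XO/O./XX/X.]+0 (4,1)[O./XO/O./XX/.X]+0
p3 O@[OX/XO/O./XX/..]: (2,1)[OX/XO/OO/XX/..]+0* (4,0)[OX/XO/O./XX/O.]+0 (4,1)[OX/XO/O./XX/.O]+0
p4 X@[OX/XO/OO/XX/..]: (4,0)[OX/XO/OO/XX/X.]+0* (4,1)[OX/XO/OO/XX/.X]+0
p5 O@[OX/XO/OO/XX/X.]: (4,1)[OX/XO/OO/XX/XO]+0*
p6 X@[OX/XO/OO/XX/XO] terminal +0; root [../XO/O./XX/..] d5

O winning at [../XO/O./XX/..]: False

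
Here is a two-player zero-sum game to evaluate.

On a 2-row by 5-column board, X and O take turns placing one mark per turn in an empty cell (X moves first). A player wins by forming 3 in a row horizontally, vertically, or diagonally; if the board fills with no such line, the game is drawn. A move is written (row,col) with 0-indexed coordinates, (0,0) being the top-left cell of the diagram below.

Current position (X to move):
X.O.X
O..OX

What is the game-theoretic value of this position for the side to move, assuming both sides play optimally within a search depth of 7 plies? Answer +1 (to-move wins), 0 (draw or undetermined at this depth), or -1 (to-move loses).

[X.O.X/O..OX] X move#1: (0,1):+0/XXO.X/O..OX*, (0,3):+0/X.OXX/O..OX, (1,1):+0/X.O.X/OX.OX, (1,2):+0/X.O.X/O.XOX
[XXO.X/O..OX] O move#2: (0,3):+0/XXOOX/O..OX*, (1,1):+0/XXO.X/OO.OX, (1,2):+0/XXO.X/O.OOX
[XXOOX/O..OX] X move#3: (1,1):+0/XXOOX/OX.OX*, (1,2):+0/XXOOX/O.XOX
[XXOOX/OX.OX] O move#4: (1,2):+0/XXOOX/OXOOX*
[XXOOX/OXOOX] end (terminal +0, X#5); searched X.O.X/O..OX to 7

value(X.O.X/O..OX, X) = 0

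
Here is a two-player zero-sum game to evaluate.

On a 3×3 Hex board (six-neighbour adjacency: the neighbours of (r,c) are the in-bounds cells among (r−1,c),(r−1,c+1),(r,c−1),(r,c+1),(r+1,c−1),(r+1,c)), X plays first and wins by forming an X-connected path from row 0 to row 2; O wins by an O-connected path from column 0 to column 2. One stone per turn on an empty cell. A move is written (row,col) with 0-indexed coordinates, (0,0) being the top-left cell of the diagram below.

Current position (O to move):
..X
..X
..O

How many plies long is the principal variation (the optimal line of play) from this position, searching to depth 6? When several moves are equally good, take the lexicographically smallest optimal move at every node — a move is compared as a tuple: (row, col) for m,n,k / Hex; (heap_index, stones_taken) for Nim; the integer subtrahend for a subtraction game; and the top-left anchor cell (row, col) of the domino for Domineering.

PV length from [..X/..X/..O]: 6 plies

ply 1, O at ..X/..X/..O | (0,0)=-1→O.X/..X/..O*; (0,1)=-1→.OX/..X/..O; (1,0)=-1→..X/O.X/..O; (1,1)=-1→..X/.OX/..O; (2,0)=-1→..X/..X/O.O; (2,1)=-1→..X/..X/.OO
ply 2, X at O.X/..X/..O | (0,1)=+1→OXX/..X/..O*; (1,0)=+1→O.X/X.X/..O; (1,1)=+1→O.X/.XX/..O; (2,0)=+1→O.X/..X/X.O; (2,1)=+1→O.X/..X/.XO
ply 3, O at OXX/..X/..O | (1,0)=-1→OXX/O.X/..O*; (1,1)=-1→OXX/.OX/..O; (2,0)=-1→OXX/..X/O.O; (2,1)=-1→OXX/..X/.OO
ply 4, X at OXX/O.X/..O | (1,1)=+1→OXX/OXX/..O*; (2,0)=+1→OXX/O.X/X.O; (2,1)=+1→OXX/O.X/.XO
ply 5, O at OXX/OXX/..O | (2,0)=-1→OXX/OXX/O.O*; (2,1)=-1→OXX/OXX/.OO
ply 6, X at OXX/OXX/O.O | (2,1)=+1→OXX/OXX/OXO*
ply 7: OXX/OXX/OXO is terminal -1 (O); from ..X/..X/..O depth 6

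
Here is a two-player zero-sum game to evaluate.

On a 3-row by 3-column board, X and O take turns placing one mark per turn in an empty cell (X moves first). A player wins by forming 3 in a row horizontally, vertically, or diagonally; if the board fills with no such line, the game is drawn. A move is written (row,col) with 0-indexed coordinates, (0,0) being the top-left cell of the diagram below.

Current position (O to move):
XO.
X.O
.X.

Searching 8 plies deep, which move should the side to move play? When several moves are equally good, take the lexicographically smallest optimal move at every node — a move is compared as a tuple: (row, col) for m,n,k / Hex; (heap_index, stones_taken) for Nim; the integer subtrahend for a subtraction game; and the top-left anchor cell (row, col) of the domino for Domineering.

O's best at [XO./X.O/.X.]: (2,0)

p1 O@[XO./X.O/.X.]: (0,2)[XOO/X.O/.X.]-1 (1,1)[XO./XOO/.X.]-1 (2,0)[XO./X.O/OX.]+0* (2,2)[XO./X.O/.XO]-1
p2 X@[XO./X.O/OX.]: (0,2)[XOX/X.O/OX.]+0* (1,1)[XO./XXO/OX.]+0 (2,2)[XO./X.O/OXX]+0
p3 O@[XOX/X.O/OX.]: (1,1)[XOX/XOO/OX.]+0* (2,2)[XOX/X.O/OXO]+0
p4 X@[XOX/XOO/OX.]: (2,2)[XOX/XOO/OXX]+0*
p5 O@[XOX/XOO/OXX] terminal +0; root [XO./X.O/.X.] d8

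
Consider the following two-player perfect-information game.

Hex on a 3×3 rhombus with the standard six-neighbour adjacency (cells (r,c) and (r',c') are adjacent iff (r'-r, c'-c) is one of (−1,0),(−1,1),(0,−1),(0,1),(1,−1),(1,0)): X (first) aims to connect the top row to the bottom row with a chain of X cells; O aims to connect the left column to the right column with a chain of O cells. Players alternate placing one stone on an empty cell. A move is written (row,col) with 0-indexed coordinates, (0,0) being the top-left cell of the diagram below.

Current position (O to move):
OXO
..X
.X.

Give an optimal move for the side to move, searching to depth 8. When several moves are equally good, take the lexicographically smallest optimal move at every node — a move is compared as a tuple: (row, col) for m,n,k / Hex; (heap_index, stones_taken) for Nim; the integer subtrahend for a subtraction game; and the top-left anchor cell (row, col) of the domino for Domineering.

p1 O@[OXO/..X/.X.]: (1,0)[OXO/O.X/.X.]-1 (1,1)[OXO/.OX/.X.]+1* (2,0)[OXO/..X/OX.]-1 (2,2)[OXO/..X/.XO]-1
p2 X@[OXO/.OX/.X.]: (1,0)[OXO/XOX/.X.]-1* (2,0)[OXO/.OX/XX.]-1 (2,2)[OXO/.OX/.XX]-1
p3 O@[OXO/XOX/.X.]: (2,0)[OXO/XOX/OX.]+1* (2,2)[OXO/XOX/.XO]-1
p4 X@[OXO/XOX/OX.] terminal -1; root [OXO/..X/.X.] d8

O's best at [OXO/..X/.X.]: (1,1)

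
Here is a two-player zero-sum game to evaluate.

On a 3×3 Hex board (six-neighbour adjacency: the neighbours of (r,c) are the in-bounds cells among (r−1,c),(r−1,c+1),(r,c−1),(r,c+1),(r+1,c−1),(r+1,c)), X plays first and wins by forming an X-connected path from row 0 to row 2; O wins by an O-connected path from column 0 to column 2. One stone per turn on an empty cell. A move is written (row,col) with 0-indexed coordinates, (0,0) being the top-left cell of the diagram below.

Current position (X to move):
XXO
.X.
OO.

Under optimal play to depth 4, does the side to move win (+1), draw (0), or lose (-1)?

[XXO/.X./OO.] X move#1: (1,0):-1/XXO/XX./OO.*, (1,2):-1/XXO/.XX/OO., (2,2):-1/XXO/.X./OOX
[XXO/XX./OO.] O move#2: (1,2):+1/XXO/XXO/OO.*, (2,2):+1/XXO/XX./OOO
[XXO/XXO/OO.] end (terminal -1, X#3); searched XXO/.X./OO. to 4

value(XXO/.X./OO., X) = -1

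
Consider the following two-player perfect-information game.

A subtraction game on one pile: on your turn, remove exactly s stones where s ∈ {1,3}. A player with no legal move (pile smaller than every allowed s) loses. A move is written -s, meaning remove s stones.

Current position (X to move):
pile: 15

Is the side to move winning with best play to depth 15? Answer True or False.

[15] X move#1: -1:+1/14*, -3:+1/12
[14] O move#2: -1:-1/13*, -3:-1/11
[13] X move#3: -1:+1/12*, -3:+1/10
[12] O move#4: -1:-1/11*, -3:-1/9
[11] X move#5: -1:+1/10*, -3:+1/8
[10] O move#6: -1:-1/9*, -3:-1/7
[9] X move#7: -1:+1/8*, -3:+1/6
[8] O move#8: -1:-1/7*, -3:-1/5
[7] X move#9: -1:+1/6*, -3:+1/4
[6] O move#10: -1:-1/5*, -3:-1/3
[5] X move#11: -1:+1/4*, -3:+1/2
[4] O move#12: -1:-1/3*, -3:-1/1
[3] X move#13: -1:+1/2*, -3:+1/0
[2] O move#14: -1:-1/1*
[1] X move#15: -1:+1/0*
[0] end (terminal -1, O#16); searched 15 to 15

X winning at [15]: True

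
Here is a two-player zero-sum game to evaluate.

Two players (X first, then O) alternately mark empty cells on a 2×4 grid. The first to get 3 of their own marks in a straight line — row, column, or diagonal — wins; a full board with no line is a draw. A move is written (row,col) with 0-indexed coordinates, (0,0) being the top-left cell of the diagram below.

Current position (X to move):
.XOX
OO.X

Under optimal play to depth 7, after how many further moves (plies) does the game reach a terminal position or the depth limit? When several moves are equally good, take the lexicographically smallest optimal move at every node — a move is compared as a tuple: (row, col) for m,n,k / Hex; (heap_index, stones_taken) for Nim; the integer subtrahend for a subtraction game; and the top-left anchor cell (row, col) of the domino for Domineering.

[.XOX/OO.X] X move#1: (0,0):-1/XXOX/OO.X, (1,2):+0/.XOX/OOXX*
[.XOX/OOXX] O move#2: (0,0):+0/OXOX/OOXX*
[OXOX/OOXX] end (terminal +0, X#3); searched .XOX/OO.X to 7

PV length from [.XOX/OO.X]: 2 plies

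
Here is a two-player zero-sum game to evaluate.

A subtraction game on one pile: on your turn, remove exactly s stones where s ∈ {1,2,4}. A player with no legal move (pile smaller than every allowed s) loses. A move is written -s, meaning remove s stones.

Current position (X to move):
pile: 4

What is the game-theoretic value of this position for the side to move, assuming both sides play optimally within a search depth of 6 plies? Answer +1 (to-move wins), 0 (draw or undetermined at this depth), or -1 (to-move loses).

value(4, X) = +1

p1 X@[4]: -1[3]+1* -2[2]-1 -4[0]+1
p2 O@[3]: -1[2]-1* -2[1]-1
p3 X@[2]: -1[1]-1 -2[0]+1*
p4 O@[0] terminal -1; root [4] d6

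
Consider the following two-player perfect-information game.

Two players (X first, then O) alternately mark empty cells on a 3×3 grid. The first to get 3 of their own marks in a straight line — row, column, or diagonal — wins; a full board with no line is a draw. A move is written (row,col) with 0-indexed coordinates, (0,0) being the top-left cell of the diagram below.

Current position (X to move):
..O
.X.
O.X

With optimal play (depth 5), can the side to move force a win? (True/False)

ply 1, X at ..O/.X./O.X | (0,0)=+1→X.O/.X./O.X*; (0,1)=+1→.XO/.X./O.X; (1,0)=+1→..O/XX./O.X; (1,2)=+1→..O/.XX/O.X; (2,1)=+1→..O/.X./OXX
ply 2: X.O/.X./O.X is terminal -1 (O); from ..O/.X./O.X depth 5

X winning at [..O/.X./O.X]: True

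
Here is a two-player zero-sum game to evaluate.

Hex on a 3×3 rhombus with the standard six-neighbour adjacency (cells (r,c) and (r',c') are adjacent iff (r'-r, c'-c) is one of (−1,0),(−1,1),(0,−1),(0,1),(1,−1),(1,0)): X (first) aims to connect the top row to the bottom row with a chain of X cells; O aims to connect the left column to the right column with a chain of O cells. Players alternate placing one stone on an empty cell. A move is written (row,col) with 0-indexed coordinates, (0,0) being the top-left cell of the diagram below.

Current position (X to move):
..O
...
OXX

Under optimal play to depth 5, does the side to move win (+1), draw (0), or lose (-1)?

value(..O/.../OXX, X) = -1

p1 X@[..O/.../OXX]: (0,0)[X.O/.../OXX]-1* (0,1)[.XO/.../OXX]-1 (1,0)[..O/X../OXX]-1 (1,1)[..O/.X./OXX]-1 (1,2)[..O/..X/OXX]-1
p2 O@[X.O/.../OXX]: (0,1)[XOO/.../OXX]+1* (1,0)[X.O/O../OXX]+1 (1,1)[X.O/.O./OXX]+1 (1,2)[X.O/..O/OXX]-1
p3 X@[XOO/.../OXX]: (1,0)[XOO/X../OXX]-1* (1,1)[XOO/.X./OXX]-1 (1,2)[XOO/..X/OXX]-1
p4 O@[XOO/X../OXX]: (1,1)[XOO/XO./OXX]+1* (1,2)[XOO/X.O/OXX]-1
p5 X@[XOO/XO./OXX] terminal -1; root [..O/.../OXX] d5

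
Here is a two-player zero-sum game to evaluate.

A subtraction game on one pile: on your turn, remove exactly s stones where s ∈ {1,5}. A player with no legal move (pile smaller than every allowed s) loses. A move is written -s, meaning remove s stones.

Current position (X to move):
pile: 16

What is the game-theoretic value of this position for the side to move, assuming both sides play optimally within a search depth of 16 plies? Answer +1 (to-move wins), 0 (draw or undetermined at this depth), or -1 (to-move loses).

ply 1, X at 16 | -1=-1→15*; -5=-1→11
ply 2, O at 15 | -1=+1→14*; -5=+1→10
ply 3, X at 14 | -1=-1→13*; -5=-1→9
ply 4, O at 13 | -1=+1→12*; -5=+1→8
ply 5, X at 12 | -1=-1→11*; -5=-1→7
ply 6, O at 11 | -1=+1→10*; -5=+1→6
ply 7, X at 10 | -1=-1→9*; -5=-1→5
ply 8, O at 9 | -1=+1→8*; -5=+1→4
ply 9, X at 8 | -1=-1→7*; -5=-1→3
ply 10, O at 7 | -1=+1→6*; -5=+1→2
ply 11, X at 6 | -1=-1→5*; -5=-1→1
ply 12, O at 5 | -1=+1→4*; -5=+1→0
ply 13, X at 4 | -1=-1→3*
ply 14, O at 3 | -1=+1→2*
ply 15, X at 2 | -1=-1→1*
ply 16, O at 1 | -1=+1→0*
ply 17: 0 is terminal -1 (X); from 16 depth 16

value(16, X) = -1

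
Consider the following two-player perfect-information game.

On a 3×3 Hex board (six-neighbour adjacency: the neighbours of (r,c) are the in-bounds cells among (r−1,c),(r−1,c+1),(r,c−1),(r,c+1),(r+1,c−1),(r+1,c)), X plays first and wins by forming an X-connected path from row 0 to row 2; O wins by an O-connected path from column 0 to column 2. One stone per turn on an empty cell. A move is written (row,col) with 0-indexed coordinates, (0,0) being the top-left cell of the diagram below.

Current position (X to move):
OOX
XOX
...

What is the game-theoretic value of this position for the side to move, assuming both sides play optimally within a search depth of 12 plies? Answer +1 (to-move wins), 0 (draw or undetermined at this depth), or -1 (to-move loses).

value(OOX/XOX/..., X) = +1

p1 X@[OOX/XOX/...]: (2,0)[OOX/XOX/X..]+1* (2,1)[OOX/XOX/.X.]+1 (2,2)[OOX/XOX/..X]+1
p2 O@[OOX/XOX/X..]: (2,1)[OOX/XOX/XO.]-1* (2,2)[OOX/XOX/X.O]-1
p3 X@[OOX/XOX/XO.]: (2,2)[OOX/XOX/XOX]+1*
p4 O@[OOX/XOX/XOX] terminal -1; root [OOX/XOX/...] d12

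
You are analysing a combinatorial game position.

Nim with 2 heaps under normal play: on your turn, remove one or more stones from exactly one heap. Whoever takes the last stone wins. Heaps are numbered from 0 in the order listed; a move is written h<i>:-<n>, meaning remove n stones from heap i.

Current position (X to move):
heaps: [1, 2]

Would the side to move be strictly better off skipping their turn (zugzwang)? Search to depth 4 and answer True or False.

zugzwang((1,2), X) = False

ply 1, X at (1,2) | h0:-1=-1→(0,2); h1:-1=+1→(1,1)*; h1:-2=-1→(1,0)
ply 2, O at (1,1) | h0:-1=-1→(0,1)*; h1:-1=-1→(1,0)
ply 3, X at (0,1) | h1:-1=+1→(0,0)*
ply 4: (0,0) is terminal -1 (O); from (1,2) depth 4
suppose X passes — search the same position with O to move:
pass> ply 1, O at (1,2) | h0:-1=-1→(0,2); h1:-1=+1→(1,1)*; h1:-2=-1→(1,0)
pass> ply 2, X at (1,1) | h0:-1=-1→(0,1)*; h1:-1=-1→(1,0)
pass> ply 3, O at (0,1) | h1:-1=+1→(0,0)*
pass> ply 4: (0,0) is terminal -1 (X); from (1,2) depth 4
for X: play +1, pass -1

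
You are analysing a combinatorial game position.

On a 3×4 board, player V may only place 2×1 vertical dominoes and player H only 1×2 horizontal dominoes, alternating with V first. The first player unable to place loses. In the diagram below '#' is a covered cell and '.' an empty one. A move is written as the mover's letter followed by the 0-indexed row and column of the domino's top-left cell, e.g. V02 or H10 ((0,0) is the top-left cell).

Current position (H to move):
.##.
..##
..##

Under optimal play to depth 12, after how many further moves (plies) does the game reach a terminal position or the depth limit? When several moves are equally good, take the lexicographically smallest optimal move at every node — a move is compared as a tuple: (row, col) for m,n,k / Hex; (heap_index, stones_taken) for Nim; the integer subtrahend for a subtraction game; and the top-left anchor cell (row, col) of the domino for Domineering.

PV length from [.##./..##/..##]: 1 ply

p1 H@[.##./..##/..##]: H10[.##./####/..##]+1* H20[.##./..##/####]-1
p2 V@[.##./####/..##] terminal -1; root [.##./..##/..##] d12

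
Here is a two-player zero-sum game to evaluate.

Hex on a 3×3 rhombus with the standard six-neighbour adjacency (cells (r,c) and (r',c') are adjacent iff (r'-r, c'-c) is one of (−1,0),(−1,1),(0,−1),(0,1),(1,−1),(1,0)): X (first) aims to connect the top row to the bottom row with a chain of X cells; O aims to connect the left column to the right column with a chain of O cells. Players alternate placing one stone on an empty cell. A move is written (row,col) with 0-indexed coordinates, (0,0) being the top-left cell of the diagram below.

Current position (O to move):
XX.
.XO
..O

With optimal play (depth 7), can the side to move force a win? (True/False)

O winning at [XX./.XO/..O]: False

p1 O@[XX./.XO/..O]: (0,2)[XXO/.XO/..O]-1* (1,0)[XX./OXO/..O]-1 (2,0)[XX./.XO/O.O]-1 (2,1)[XX./.XO/.OO]-1
p2 X@[XXO/.XO/..O]: (1,0)[XXO/XXO/..O]+1* (2,0)[XXO/.XO/X.O]+1 (2,1)[XXO/.XO/.XO]+1
p3 O@[XXO/XXO/..O]: (2,0)[XXO/XXO/O.O]-1* (2,1)[XXO/XXO/.OO]-1
p4 X@[XXO/XXO/O.O]: (2,1)[XXO/XXO/OXO]+1*
p5 O@[XXO/XXO/OXO] terminal -1; root [XX./.XO/..O] d7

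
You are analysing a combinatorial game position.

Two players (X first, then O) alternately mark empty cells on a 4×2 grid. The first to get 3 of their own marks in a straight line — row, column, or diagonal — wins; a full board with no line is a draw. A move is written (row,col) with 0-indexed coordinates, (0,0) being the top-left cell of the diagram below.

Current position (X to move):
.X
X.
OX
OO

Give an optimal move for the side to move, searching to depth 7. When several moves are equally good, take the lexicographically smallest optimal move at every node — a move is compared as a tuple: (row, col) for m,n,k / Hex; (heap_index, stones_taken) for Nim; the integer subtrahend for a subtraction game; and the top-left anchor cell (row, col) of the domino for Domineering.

p1 X@[.X/X./OX/OO]: (0,0)[XX/X./OX/OO]+0 (1,1)[.X/XX/OX/OO]+1*
p2 O@[.X/XX/OX/OO] terminal -1; root [.X/X./OX/OO] d7

X's best at [.X/X./OX/OO]: (1,1)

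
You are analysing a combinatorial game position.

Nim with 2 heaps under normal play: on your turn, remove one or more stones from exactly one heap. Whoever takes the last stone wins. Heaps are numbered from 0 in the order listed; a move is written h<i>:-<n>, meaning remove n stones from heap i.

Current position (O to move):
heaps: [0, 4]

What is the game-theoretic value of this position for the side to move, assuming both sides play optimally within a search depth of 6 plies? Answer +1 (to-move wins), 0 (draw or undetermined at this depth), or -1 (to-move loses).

value((0,4), O) = +1

ply 1, O at (0,4) | h1:-1=-1→(0,3); h1:-2=-1→(0,2); h1:-3=-1→(0,1); h1:-4=+1→(0,0)*
ply 2: (0,0) is terminal -1 (X); from (0,4) depth 6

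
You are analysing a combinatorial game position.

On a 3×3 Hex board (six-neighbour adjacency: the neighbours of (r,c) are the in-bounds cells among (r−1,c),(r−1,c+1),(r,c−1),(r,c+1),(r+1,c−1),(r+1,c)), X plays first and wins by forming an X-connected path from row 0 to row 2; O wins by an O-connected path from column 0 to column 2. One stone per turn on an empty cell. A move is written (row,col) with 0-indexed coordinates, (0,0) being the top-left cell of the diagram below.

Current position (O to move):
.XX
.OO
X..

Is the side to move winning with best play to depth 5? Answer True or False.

O winning at [.XX/.OO/X..]: True

[.XX/.OO/X..] O move#1: (0,0):-1/OXX/.OO/X.., (1,0):+1/.XX/OOO/X..*, (2,1):-1/.XX/.OO/XO., (2,2):-1/.XX/.OO/X.O
[.XX/OOO/X..] end (terminal -1, X#2); searched .XX/.OO/X.. to 5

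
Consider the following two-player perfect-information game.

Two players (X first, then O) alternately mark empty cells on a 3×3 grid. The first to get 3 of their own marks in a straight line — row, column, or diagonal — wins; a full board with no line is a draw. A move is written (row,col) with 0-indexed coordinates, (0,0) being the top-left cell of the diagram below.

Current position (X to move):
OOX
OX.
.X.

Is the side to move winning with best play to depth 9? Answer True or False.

ply 1, X at OOX/OX./.X. | (1,2)=-1→OOX/OXX/.X.; (2,0)=+1→OOX/OX./XX.*; (2,2)=-1→OOX/OX./.XX
ply 2: OOX/OX./XX. is terminal -1 (O); from OOX/OX./.X. depth 9

X winning at [OOX/OX./.X.]: True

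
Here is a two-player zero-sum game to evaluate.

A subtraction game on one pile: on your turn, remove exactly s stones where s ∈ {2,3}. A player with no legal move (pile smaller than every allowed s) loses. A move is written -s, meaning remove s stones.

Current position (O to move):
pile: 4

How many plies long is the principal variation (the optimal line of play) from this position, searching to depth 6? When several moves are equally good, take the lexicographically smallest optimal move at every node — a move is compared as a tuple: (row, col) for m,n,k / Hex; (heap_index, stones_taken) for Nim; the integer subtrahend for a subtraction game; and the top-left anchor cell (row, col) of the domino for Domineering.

PV length from [4]: 1 ply

[4] O move#1: -2:-1/2, -3:+1/1*
[1] end (terminal -1, X#2); searched 4 to 6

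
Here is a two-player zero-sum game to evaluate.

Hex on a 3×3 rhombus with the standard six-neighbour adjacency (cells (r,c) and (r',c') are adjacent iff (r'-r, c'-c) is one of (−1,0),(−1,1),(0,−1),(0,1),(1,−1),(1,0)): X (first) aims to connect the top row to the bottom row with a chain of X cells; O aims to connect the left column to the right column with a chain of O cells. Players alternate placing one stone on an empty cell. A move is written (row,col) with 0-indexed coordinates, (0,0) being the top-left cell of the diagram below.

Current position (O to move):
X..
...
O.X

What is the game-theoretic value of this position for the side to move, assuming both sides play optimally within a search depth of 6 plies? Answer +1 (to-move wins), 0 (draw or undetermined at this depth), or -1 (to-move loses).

value(X../.../O.X, O) = +1

p1 O@[X../.../O.X]: (0,1)[XO./.../O.X]-1 (0,2)[X.O/.../O.X]-1 (1,0)[X../O../O.X]-1 (1,1)[X../.O./O.X]+1* (1,2)[X../..O/O.X]+1 (2,1)[X../.../OOX]-1
p2 X@[X../.O./O.X]: (0,1)[XX./.O./O.X]-1* (0,2)[X.X/.O./O.X]-1 (1,0)[X../XO./O.X]-1 (1,2)[X../.OX/O.X]-1 (2,1)[X../.O./OXX]-1
p3 O@[XX./.O./O.X]: (0,2)[XXO/.O./O.X]+1* (1,0)[XX./OO./O.X]+1 (1,2)[XX./.OO/O.X]+1 (2,1)[XX./.O./OOX]+1
p4 X@[XXO/.O./O.X] terminal -1; root [X../.../O.X] d6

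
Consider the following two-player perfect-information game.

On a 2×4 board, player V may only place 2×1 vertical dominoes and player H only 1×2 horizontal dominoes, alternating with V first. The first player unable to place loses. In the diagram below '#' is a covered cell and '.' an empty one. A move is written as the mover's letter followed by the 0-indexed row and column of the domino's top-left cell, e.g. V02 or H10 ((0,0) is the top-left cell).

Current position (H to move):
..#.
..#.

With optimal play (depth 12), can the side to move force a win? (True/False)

H winning at [..#./..#.]: True

ply 1, H at ..#./..#. | H00=+1→###./..#.*; H10=+1→..#./###.
ply 2, V at ###./..#. | V03=-1→####/..##*
ply 3, H at ####/..## | H10=+1→####/####*
ply 4: ####/#### is terminal -1 (V); from ..#./..#. depth 12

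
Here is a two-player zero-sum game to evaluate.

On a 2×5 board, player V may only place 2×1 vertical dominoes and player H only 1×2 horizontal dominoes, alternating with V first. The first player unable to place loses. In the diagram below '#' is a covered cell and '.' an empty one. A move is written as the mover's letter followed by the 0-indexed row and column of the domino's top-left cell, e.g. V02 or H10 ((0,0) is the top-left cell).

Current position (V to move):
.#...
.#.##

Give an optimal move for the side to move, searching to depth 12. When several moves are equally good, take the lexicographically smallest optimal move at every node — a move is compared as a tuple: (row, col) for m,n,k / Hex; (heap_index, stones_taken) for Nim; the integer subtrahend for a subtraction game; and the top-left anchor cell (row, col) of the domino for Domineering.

[.#.../.#.##] V move#1: V00:-1/##.../##.##, V02:+1/.##../.####*
[.##../.####] H move#2: H03:-1/.####/.####*
[.####/.####] V move#3: V00:+1/#####/#####*
[#####/#####] end (terminal -1, H#4); searched .#.../.#.## to 12

V's best at [.#.../.#.##]: V02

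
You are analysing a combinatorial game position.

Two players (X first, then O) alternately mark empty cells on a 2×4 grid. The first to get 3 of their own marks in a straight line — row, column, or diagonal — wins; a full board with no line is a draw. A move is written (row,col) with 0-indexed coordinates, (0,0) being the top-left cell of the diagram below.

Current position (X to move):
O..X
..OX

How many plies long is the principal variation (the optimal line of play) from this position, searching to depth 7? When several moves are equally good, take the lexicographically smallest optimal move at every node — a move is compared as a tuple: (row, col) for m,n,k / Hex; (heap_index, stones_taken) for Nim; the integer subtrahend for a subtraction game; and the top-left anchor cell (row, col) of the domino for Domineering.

ply 1, X at O..X/..OX | (0,1)=+0→OX.X/..OX*; (0,2)=+0→O.XX/..OX; (1,0)=+0→O..X/X.OX; (1,1)=+0→O..X/.XOX
ply 2, O at OX.X/..OX | (0,2)=+0→OXOX/..OX*; (1,0)=-1→OX.X/O.OX; (1,1)=-1→OX.X/.OOX
ply 3, X at OXOX/..OX | (1,0)=+0→OXOX/X.OX*; (1,1)=+0→OXOX/.XOX
ply 4, O at OXOX/X.OX | (1,1)=+0→OXOX/XOOX*
ply 5: OXOX/XOOX is terminal +0 (X); from O..X/..OX depth 7

PV length from [O..X/..OX]: 4 plies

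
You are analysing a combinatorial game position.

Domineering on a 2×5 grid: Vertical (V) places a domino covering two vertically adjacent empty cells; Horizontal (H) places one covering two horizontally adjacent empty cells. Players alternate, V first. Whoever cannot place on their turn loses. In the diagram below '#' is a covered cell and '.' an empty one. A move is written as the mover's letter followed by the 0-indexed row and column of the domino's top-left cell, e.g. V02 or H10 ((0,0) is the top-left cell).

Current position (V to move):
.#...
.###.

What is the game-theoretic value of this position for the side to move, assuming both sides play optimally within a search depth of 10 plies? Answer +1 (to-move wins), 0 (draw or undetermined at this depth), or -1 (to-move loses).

p1 V@[.#.../.###.]: V00[##.../####.]-1 V04[.#..#/.####]+1*
p2 H@[.#..#/.####]: H02[.####/.####]-1*
p3 V@[.####/.####]: V00[#####/#####]+1*
p4 H@[#####/#####] terminal -1; root [.#.../.###.] d10

value(.#.../.###., V) = +1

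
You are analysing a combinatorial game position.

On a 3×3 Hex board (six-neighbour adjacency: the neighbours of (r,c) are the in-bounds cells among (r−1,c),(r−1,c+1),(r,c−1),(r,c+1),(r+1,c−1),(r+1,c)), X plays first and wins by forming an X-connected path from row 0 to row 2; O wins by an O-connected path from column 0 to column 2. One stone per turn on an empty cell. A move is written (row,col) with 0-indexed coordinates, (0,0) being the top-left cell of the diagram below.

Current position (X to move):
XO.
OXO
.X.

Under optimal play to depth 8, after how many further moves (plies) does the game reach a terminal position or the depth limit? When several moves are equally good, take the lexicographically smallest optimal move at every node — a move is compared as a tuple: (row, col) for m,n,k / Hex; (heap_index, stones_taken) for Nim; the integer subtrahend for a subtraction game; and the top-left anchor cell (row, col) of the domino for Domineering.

[XO./OXO/.X.] X move#1: (0,2):+1/XOX/OXO/.X.*, (2,0):-1/XO./OXO/XX., (2,2):-1/XO./OXO/.XX
[XOX/OXO/.X.] end (terminal -1, O#2); searched XO./OXO/.X. to 8

PV length from [XO./OXO/.X.]: 1 ply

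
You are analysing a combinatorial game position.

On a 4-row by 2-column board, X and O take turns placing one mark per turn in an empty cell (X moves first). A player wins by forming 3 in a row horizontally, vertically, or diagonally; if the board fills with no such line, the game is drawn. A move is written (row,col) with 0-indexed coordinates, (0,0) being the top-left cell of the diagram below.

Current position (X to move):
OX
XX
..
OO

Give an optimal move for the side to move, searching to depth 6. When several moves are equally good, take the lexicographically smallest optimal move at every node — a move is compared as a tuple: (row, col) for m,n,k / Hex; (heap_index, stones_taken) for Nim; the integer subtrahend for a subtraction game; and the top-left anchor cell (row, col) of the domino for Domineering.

X's best at [OX/XX/../OO]: (2,1)

p1 X@[OX/XX/../OO]: (2,0)[OX/XX/X./OO]+0 (2,1)[OX/XX/.X/OO]+1*
p2 O@[OX/XX/.X/OO] terminal -1; root [OX/XX/../OO] d6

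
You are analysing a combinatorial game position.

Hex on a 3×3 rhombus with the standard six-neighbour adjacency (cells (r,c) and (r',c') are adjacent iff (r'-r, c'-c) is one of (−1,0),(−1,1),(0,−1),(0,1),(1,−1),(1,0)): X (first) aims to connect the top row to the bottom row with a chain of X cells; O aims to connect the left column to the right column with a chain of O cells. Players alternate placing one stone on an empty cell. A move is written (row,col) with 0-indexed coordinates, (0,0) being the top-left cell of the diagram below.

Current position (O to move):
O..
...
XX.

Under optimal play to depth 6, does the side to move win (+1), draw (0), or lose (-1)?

p1 O@[O../.../XX.]: (0,1)[OO./.../XX.]-1 (0,2)[O.O/.../XX.]-1 (1,0)[O../O../XX.]-1 (1,1)[O../.O./XX.]+1* (1,2)[O../..O/XX.]-1 (2,2)[O../.../XXO]-1
p2 X@[O../.O./XX.]: (0,1)[OX./.O./XX.]-1* (0,2)[O.X/.O./XX.]-1 (1,0)[O../XO./XX.]-1 (1,2)[O../.OX/XX.]-1 (2,2)[O../.O./XXX]-1
p3 O@[OX./.O./XX.]: (0,2)[OXO/.O./XX.]-1 (1,0)[OX./OO./XX.]+1* (1,2)[OX./.OO/XX.]-1 (2,2)[OX./.O./XXO]-1
p4 X@[OX./OO./XX.]: (0,2)[OXX/OO./XX.]-1* (1,2)[OX./OOX/XX.]-1 (2,2)[OX./OO./XXX]-1
p5 O@[OXX/OO./XX.]: (1,2)[OXX/OOO/XX.]+1* (2,2)[OXX/OO./XXO]-1
p6 X@[OXX/OOO/XX.] terminal -1; root [O../.../XX.] d6

value(O../.../XX., O) = +1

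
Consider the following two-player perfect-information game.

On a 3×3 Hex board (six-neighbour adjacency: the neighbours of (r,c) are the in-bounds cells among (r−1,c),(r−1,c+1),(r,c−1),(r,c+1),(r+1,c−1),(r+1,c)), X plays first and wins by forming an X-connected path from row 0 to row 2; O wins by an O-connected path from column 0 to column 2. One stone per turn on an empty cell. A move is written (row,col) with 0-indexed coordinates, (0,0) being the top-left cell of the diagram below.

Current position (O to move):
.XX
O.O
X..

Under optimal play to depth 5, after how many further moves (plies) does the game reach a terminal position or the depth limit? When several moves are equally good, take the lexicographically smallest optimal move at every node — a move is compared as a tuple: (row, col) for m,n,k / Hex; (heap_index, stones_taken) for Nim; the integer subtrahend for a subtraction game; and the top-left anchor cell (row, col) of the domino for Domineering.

ply 1, O at .XX/O.O/X.. | (0,0)=-1→OXX/O.O/X..; (1,1)=+1→.XX/OOO/X..*; (2,1)=-1→.XX/O.O/XO.; (2,2)=-1→.XX/O.O/X.O
ply 2: .XX/OOO/X.. is terminal -1 (X); from .XX/O.O/X.. depth 5

PV length from [.XX/O.O/X..]: 1 ply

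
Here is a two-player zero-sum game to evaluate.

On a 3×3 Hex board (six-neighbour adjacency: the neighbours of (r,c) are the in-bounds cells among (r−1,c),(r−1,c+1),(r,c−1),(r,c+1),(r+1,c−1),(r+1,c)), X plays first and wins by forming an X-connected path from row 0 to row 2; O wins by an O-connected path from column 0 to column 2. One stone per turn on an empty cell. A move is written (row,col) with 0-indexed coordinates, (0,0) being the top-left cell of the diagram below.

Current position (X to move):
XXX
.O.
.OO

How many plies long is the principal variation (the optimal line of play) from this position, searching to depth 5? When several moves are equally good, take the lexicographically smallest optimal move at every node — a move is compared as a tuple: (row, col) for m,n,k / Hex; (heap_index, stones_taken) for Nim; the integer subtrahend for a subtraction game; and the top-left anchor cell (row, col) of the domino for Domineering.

PV length from [XXX/.O./.OO]: 2 plies

p1 X@[XXX/.O./.OO]: (1,0)[XXX/XO./.OO]-1* (1,2)[XXX/.OX/.OO]-1 (2,0)[XXX/.O./XOO]-1
p2 O@[XXX/XO./.OO]: (1,2)[XXX/XOO/.OO]-1 (2,0)[XXX/XO./OOO]+1*
p3 X@[XXX/XO./OOO] terminal -1; root [XXX/.O./.OO] d5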